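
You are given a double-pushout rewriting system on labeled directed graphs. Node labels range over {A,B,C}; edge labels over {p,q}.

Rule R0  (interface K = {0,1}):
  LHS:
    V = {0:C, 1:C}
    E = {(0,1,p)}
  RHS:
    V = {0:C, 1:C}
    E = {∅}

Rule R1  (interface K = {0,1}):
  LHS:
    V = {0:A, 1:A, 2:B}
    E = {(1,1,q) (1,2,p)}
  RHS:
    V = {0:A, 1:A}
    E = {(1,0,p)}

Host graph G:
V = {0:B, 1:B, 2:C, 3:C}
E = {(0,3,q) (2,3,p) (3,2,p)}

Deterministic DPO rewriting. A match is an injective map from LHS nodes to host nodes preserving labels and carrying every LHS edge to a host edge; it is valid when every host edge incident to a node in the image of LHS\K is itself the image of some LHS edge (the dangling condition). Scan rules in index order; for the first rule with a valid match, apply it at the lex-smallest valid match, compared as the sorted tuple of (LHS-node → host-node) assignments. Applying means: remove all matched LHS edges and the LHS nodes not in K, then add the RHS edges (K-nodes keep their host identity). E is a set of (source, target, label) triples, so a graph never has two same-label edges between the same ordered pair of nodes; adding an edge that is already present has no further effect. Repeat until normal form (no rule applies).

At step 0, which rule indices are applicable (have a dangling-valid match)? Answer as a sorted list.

R0: 2 valid matches — {0↦2, 1↦3}, {0↦3, 1↦2}
R1: no valid match — LHS pattern not found

Answer: [R0]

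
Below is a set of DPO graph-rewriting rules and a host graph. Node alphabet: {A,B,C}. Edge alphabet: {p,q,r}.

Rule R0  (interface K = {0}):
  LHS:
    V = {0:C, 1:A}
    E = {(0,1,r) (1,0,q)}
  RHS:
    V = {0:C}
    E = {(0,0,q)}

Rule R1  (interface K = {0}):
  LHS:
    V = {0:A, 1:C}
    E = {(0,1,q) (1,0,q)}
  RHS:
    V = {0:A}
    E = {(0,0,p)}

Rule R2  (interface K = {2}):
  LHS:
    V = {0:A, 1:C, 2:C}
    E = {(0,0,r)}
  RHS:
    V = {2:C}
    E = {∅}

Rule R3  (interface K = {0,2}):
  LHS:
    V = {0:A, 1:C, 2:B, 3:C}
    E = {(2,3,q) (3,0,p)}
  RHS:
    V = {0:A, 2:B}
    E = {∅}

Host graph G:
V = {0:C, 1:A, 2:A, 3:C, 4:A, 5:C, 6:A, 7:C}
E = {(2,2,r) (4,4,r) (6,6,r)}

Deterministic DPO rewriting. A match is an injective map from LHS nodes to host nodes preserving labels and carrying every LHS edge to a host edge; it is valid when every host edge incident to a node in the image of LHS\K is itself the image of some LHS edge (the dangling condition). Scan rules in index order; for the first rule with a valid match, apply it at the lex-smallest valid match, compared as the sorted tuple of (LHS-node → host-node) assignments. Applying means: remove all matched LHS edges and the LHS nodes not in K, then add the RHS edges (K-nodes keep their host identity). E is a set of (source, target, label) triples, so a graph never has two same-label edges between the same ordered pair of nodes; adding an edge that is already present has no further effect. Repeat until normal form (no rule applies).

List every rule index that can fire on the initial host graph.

Answer: [R2]

Rewrite trace:
R0: no valid match — LHS pattern not found
R1: no valid match — LHS pattern not found
R2: 36 valid matches — {0↦2, 1↦0, 2↦3}, {0↦2, 1↦0, 2↦5}, {0↦2, 1↦0, 2↦7} (+33 more)
R3: no valid match — LHS pattern not found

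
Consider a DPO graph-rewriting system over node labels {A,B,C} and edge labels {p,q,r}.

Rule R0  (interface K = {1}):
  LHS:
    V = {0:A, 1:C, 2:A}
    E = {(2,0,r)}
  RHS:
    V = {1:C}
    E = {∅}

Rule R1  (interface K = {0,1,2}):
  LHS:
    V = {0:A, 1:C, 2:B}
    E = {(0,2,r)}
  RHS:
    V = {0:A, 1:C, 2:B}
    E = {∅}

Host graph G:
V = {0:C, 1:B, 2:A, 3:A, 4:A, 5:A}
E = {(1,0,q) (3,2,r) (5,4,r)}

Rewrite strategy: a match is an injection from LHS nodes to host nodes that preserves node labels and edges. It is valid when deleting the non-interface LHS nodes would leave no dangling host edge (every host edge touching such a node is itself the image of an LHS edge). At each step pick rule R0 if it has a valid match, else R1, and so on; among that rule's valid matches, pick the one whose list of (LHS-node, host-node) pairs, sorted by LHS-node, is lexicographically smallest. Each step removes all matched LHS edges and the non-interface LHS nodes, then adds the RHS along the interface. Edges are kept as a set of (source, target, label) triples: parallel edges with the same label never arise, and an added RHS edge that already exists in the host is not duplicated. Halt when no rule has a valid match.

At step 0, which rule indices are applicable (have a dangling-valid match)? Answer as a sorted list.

R0: 2 valid matches — {0↦2, 1↦0, 2↦3}, {0↦4, 1↦0, 2↦5}
R1: no valid match — LHS pattern not found

Answer: [R0]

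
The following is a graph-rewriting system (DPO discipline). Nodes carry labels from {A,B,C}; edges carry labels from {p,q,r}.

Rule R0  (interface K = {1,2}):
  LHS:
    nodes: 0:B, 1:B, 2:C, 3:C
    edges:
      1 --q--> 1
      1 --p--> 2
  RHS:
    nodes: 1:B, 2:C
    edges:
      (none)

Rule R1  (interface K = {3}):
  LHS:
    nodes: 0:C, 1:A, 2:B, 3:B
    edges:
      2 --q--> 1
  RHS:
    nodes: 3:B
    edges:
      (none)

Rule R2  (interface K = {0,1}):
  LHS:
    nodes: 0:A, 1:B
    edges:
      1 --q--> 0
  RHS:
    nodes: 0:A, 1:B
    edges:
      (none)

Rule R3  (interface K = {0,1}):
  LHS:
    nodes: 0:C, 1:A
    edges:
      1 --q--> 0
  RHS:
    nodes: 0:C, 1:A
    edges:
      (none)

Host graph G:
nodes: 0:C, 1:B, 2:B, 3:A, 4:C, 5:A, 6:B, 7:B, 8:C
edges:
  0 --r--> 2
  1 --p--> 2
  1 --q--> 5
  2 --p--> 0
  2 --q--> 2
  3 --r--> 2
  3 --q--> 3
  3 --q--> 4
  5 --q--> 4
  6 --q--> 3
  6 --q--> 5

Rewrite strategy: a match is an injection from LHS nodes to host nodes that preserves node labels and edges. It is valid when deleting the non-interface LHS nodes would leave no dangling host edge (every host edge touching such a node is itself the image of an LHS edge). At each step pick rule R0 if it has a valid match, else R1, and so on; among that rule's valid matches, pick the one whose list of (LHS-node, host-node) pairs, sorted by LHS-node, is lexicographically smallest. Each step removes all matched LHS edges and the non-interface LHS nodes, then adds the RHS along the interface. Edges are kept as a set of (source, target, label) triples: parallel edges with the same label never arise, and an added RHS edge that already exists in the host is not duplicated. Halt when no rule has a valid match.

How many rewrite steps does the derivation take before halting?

initial: |V|=9 |E|=11  E = 0-r->2 1-p->2 1-q->5 2-p->0 2-q->2 3-r->2 3-q->3 3-q->4 5-q->4 6-q->3 6-q->5
step 1: apply R0 at {0↦7, 1↦2, 2↦0, 3↦8}  → |V|=7 |E|=9  E = 0-r->2 1-p->2 1-q->5 3-r->2 3-q->3 3-q->4 5-q->4 6-q->3 6-q->5
step 2: apply R2 at {0↦3, 1↦6}  → |V|=7 |E|=8  E = 0-r->2 1-p->2 1-q->5 3-r->2 3-q->3 3-q->4 5-q->4 6-q->5
step 3: apply R2 at {0↦5, 1↦1}  → |V|=7 |E|=7  E = 0-r->2 1-p->2 3-r->2 3-q->3 3-q->4 5-q->4 6-q->5
step 4: apply R2 at {0↦5, 1↦6}  → |V|=7 |E|=6  E = 0-r->2 1-p->2 3-r->2 3-q->3 3-q->4 5-q->4
step 5: apply R3 at {0↦4, 1↦3}  → |V|=7 |E|=5  E = 0-r->2 1-p->2 3-r->2 3-q->3 5-q->4
step 6: apply R3 at {0↦4, 1↦5}  → |V|=7 |E|=4  E = 0-r->2 1-p->2 3-r->2 3-q->3
normal form: no rule applies after step 6

Answer: 6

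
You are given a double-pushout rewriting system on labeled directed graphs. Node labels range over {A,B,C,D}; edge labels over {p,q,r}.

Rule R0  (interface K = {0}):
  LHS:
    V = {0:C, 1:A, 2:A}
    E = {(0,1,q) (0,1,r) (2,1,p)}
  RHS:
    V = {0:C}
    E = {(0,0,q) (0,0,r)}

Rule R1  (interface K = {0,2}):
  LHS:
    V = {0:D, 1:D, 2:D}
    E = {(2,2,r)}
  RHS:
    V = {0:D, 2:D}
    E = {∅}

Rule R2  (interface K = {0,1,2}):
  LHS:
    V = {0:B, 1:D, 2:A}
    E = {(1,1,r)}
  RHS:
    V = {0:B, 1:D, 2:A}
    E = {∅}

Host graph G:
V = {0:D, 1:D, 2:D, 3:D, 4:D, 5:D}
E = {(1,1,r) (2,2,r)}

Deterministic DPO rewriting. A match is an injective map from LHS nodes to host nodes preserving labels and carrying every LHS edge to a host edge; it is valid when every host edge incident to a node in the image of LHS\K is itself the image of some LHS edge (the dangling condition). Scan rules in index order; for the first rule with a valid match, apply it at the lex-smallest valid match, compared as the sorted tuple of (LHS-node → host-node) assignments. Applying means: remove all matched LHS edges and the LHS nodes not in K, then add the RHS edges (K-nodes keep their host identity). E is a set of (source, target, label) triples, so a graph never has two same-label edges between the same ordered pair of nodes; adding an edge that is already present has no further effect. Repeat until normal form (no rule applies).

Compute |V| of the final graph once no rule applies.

initial: |V|=6 |E|=2  E = 1-r->1 2-r->2
step 1: apply R1 at {0↦0, 1↦3, 2↦1}  → |V|=5 |E|=1  E = 2-r->2
step 2: apply R1 at {0↦0, 1↦1, 2↦2}  → |V|=4 |E|=0  E = ∅
normal form: no rule applies after step 2
NF nodes: {0:D, 2:D, 4:D, 5:D}

Answer: 4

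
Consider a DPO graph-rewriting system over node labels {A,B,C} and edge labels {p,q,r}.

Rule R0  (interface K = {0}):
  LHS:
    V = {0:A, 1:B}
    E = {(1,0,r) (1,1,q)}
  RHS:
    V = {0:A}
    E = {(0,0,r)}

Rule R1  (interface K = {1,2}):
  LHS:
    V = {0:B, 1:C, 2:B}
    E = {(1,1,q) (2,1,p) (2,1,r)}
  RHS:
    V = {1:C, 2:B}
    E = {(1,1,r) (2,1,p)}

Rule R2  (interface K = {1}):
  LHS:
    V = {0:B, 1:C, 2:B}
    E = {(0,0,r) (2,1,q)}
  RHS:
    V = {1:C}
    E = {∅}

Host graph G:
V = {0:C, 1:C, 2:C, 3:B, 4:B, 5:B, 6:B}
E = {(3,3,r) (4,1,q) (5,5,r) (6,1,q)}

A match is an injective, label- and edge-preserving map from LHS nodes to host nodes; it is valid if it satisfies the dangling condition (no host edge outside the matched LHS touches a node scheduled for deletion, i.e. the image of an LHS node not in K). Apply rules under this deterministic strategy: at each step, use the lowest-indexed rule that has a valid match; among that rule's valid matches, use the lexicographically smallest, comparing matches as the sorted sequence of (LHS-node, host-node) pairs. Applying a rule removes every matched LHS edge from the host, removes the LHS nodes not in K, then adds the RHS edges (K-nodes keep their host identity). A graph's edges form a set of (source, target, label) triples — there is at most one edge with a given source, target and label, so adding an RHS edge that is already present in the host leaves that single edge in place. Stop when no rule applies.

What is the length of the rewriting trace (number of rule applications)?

Answer: 2

Rewrite trace:
[0] host  ⇒  7 nodes, 4 edges  {3-r->3 4-q->1 5-r->5 6-q->1}
[1] R2 @ {0↦3, 1↦1, 2↦4}  ⇒  5 nodes, 2 edges  {5-r->5 6-q->1}
[2] R2 @ {0↦5, 1↦1, 2↦6}  ⇒  3 nodes, 0 edges  {∅}
final graph: no rule applies after step 2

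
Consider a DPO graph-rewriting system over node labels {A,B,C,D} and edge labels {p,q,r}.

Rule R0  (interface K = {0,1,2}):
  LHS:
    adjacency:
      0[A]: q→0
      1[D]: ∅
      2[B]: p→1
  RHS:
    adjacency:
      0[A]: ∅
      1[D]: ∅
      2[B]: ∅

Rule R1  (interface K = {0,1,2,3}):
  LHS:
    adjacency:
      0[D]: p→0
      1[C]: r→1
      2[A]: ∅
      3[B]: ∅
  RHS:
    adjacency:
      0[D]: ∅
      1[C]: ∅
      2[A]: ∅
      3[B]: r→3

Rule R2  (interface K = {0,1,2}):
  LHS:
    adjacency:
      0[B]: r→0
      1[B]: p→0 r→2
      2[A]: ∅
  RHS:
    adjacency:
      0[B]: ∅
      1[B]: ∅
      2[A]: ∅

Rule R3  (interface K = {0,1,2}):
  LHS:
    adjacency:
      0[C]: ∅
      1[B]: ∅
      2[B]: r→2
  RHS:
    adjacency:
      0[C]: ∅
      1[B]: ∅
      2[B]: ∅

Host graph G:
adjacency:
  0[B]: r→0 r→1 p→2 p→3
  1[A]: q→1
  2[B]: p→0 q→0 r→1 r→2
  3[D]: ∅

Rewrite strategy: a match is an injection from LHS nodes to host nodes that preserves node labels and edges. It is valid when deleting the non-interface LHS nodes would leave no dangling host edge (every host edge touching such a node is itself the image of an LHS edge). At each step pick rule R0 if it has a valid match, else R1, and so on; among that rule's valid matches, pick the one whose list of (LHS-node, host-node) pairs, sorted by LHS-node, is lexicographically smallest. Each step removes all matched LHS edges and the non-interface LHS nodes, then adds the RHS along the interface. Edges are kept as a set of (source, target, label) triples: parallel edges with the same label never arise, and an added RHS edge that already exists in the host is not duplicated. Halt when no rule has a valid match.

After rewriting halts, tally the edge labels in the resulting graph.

Answer: q:1

Rewrite trace:
[0] host  ⇒  4 nodes, 9 edges  {0-r->0 0-r->1 0-p->2 0-p->3 1-q->1 2-p->0 2-q->0 2-r->1 2-r->2}
[1] R0 @ {0↦1, 1↦3, 2↦0}  ⇒  4 nodes, 7 edges  {0-r->0 0-r->1 0-p->2 2-p->0 2-q->0 2-r->1 2-r->2}
[2] R2 @ {0↦0, 1↦2, 2↦1}  ⇒  4 nodes, 4 edges  {0-r->1 0-p->2 2-q->0 2-r->2}
[3] R2 @ {0↦2, 1↦0, 2↦1}  ⇒  4 nodes, 1 edges  {2-q->0}
normal form: no rule applies after step 3
NF edges: [(2, 0, 'q')]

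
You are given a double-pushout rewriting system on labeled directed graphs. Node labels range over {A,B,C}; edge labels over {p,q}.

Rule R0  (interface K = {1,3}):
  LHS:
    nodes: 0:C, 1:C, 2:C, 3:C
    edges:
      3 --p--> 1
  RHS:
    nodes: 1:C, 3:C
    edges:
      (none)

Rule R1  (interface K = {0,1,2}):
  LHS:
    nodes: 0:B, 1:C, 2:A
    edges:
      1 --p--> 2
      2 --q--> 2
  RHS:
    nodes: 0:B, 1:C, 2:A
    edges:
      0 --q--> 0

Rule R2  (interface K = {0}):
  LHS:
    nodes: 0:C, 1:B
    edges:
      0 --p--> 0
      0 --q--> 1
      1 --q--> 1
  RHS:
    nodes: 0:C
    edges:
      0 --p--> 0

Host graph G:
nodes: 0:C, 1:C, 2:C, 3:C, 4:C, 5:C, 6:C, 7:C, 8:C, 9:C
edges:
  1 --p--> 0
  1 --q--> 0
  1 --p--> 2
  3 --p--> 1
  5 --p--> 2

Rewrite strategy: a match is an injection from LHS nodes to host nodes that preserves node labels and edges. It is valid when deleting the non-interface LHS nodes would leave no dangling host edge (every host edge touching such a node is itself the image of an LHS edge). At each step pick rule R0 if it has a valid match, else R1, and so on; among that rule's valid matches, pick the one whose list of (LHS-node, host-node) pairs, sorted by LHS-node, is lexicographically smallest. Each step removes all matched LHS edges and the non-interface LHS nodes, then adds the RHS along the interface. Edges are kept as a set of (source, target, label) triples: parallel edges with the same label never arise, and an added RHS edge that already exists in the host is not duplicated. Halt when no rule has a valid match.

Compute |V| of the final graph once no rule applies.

Answer: 4

Steps:
start.  V:10 E:5  edges: 1-p->0 1-q->0 1-p->2 3-p->1 5-p->2
1. fire R0 via {0↦4, 1↦0, 2↦6, 3↦1}  →  V:8 E:4  edges: 1-q->0 1-p->2 3-p->1 5-p->2
2. fire R0 via {0↦7, 1↦1, 2↦8, 3↦3}  →  V:6 E:3  edges: 1-q->0 1-p->2 5-p->2
3. fire R0 via {0↦3, 1↦2, 2↦9, 3↦1}  →  V:4 E:2  edges: 1-q->0 5-p->2
normal form: no rule applies after step 3
NF nodes: {0:C, 1:C, 2:C, 5:C}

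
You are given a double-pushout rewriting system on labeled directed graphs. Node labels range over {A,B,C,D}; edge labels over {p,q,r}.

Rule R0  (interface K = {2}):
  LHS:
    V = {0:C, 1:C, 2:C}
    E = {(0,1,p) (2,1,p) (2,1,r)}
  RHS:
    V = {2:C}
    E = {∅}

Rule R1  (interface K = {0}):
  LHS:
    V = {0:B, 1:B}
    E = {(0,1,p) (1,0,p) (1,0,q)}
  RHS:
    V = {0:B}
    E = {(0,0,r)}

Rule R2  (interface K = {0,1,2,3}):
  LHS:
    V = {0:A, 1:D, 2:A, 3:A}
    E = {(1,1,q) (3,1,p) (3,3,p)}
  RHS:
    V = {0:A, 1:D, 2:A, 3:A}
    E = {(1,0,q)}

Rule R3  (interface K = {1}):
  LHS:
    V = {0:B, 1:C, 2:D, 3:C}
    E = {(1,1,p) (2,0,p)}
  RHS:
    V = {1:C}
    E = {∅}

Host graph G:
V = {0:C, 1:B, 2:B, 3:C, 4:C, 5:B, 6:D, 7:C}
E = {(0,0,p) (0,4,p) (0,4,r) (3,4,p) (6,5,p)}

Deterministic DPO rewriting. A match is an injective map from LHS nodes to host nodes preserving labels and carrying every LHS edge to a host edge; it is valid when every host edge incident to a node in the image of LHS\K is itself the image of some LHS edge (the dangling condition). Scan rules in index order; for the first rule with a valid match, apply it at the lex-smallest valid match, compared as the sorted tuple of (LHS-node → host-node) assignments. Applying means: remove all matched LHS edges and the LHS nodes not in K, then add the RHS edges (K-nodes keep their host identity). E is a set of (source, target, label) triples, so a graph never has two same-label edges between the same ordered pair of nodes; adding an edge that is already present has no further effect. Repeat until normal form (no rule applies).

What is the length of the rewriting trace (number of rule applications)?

Answer: 2

Rewrite trace:
[0] host  ⇒  8 nodes, 5 edges  {0-p->0 0-p->4 0-r->4 3-p->4 6-p->5}
[1] R0 @ {0↦3, 1↦4, 2↦0}  ⇒  6 nodes, 2 edges  {0-p->0 6-p->5}
[2] R3 @ {0↦5, 1↦0, 2↦6, 3↦7}  ⇒  3 nodes, 0 edges  {∅}
halt: no rule applies after step 2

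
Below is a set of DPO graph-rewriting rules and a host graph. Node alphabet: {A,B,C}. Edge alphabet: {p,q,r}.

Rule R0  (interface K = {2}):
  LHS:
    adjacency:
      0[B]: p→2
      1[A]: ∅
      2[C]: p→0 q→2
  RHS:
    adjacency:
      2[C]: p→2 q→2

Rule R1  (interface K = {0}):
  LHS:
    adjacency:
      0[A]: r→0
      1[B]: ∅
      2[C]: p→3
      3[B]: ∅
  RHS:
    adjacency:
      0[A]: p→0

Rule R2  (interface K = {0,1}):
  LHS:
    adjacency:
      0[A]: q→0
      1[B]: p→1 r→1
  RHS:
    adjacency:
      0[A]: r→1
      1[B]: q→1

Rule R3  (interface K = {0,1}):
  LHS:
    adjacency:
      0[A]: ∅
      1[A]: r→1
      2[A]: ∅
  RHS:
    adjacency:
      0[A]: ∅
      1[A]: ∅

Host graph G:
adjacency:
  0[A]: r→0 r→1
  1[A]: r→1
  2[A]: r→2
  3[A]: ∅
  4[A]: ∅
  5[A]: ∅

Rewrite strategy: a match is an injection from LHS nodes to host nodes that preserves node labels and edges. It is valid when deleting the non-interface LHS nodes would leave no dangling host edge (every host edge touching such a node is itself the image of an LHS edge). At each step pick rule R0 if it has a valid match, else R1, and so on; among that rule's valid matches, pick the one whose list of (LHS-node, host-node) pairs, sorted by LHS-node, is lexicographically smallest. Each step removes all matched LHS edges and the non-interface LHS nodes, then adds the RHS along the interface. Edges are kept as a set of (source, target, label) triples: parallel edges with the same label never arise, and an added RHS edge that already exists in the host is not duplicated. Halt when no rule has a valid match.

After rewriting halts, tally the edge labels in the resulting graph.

Answer: r:1

Rewrite trace:
[0] host  ⇒  6 nodes, 4 edges  {0-r->0 0-r->1 1-r->1 2-r->2}
[1] R3 @ {0↦0, 1↦1, 2↦3}  ⇒  5 nodes, 3 edges  {0-r->0 0-r->1 2-r->2}
[2] R3 @ {0↦0, 1↦2, 2↦4}  ⇒  4 nodes, 2 edges  {0-r->0 0-r->1}
[3] R3 @ {0↦1, 1↦0, 2↦2}  ⇒  3 nodes, 1 edges  {0-r->1}
normal form: no rule applies after step 3
NF edges: [(0, 1, 'r')]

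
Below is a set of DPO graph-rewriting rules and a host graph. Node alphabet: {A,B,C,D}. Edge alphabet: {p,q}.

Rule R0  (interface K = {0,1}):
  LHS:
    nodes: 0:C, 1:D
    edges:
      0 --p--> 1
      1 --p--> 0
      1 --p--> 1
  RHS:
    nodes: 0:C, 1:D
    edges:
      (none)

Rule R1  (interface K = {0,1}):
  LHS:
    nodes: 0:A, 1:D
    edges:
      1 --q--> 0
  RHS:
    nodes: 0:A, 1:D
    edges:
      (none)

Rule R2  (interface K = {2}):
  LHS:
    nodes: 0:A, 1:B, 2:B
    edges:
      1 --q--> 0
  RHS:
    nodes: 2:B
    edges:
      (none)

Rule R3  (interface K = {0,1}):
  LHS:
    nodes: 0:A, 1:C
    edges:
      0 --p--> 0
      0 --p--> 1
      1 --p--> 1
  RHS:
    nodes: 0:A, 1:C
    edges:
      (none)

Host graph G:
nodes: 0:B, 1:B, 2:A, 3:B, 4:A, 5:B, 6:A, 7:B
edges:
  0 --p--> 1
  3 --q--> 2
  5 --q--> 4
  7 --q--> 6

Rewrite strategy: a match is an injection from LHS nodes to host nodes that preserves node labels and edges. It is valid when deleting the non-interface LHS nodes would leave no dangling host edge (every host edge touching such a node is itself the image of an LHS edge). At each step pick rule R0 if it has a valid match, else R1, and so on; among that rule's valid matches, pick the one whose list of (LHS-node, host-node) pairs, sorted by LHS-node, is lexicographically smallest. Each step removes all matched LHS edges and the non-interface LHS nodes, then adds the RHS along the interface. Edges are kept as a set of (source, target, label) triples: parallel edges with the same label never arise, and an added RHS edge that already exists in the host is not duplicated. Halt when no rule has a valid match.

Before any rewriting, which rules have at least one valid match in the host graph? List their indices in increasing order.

Answer: [R2]

Derivation:
R0: no valid match — LHS pattern not found
R1: no valid match — LHS pattern not found
R2: 12 valid matches — {0↦2, 1↦3, 2↦0}, {0↦2, 1↦3, 2↦1}, {0↦2, 1↦3, 2↦5} (+9 more)
R3: no valid match — LHS pattern not found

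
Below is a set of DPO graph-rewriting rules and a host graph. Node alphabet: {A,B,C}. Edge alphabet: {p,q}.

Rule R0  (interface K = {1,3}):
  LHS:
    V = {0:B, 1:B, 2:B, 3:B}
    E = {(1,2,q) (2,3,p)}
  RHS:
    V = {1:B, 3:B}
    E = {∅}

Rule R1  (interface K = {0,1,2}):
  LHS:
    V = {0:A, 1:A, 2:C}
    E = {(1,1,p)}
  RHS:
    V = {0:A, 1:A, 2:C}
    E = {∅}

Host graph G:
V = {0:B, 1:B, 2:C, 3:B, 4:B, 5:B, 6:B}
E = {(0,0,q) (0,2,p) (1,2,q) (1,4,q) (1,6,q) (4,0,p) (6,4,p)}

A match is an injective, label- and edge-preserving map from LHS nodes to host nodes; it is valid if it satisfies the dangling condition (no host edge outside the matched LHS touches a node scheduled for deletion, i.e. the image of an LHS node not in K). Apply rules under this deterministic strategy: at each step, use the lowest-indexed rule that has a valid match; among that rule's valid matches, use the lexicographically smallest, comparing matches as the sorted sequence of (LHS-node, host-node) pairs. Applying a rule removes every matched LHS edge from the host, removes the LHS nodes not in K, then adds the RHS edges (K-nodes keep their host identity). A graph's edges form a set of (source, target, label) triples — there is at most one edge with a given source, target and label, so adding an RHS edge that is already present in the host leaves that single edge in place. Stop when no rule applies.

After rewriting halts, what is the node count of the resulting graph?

[0] host  ⇒  7 nodes, 7 edges  {0-q->0 0-p->2 1-q->2 1-q->4 1-q->6 4-p->0 6-p->4}
[1] R0 @ {0↦3, 1↦1, 2↦6, 3↦4}  ⇒  5 nodes, 5 edges  {0-q->0 0-p->2 1-q->2 1-q->4 4-p->0}
[2] R0 @ {0↦5, 1↦1, 2↦4, 3↦0}  ⇒  3 nodes, 3 edges  {0-q->0 0-p->2 1-q->2}
final graph: no rule applies after step 2
NF nodes: {0:B, 1:B, 2:C}

Answer: 3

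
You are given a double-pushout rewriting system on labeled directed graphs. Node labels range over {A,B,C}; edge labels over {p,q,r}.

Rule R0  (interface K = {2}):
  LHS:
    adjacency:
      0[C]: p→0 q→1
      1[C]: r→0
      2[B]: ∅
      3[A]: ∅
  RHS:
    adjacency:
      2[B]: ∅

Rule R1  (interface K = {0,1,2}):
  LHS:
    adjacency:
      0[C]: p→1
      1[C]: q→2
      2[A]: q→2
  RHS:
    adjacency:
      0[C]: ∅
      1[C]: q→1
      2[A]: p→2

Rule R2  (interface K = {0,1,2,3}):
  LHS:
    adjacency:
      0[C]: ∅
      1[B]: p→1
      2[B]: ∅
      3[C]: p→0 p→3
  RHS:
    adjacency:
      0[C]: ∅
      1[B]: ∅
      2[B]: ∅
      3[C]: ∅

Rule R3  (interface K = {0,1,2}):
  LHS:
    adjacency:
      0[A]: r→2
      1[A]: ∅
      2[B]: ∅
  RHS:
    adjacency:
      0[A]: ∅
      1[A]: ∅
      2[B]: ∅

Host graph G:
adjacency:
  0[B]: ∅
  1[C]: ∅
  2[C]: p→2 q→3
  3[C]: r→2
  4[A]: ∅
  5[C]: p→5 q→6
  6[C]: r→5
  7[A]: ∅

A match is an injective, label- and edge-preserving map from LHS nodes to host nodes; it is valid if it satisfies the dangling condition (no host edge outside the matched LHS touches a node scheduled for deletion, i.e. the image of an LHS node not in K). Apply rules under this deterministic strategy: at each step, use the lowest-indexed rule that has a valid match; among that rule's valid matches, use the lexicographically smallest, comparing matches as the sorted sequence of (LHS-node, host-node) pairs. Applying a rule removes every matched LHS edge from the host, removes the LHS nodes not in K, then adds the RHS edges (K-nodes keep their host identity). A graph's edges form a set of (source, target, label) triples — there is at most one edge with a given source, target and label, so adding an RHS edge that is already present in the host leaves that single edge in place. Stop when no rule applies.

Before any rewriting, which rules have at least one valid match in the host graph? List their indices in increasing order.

Answer: [R0]

Derivation:
R0: 4 valid matches — {0↦2, 1↦3, 2↦0, 3↦4}, {0↦2, 1↦3, 2↦0, 3↦7}, {0↦5, 1↦6, 2↦0, 3↦4} (+1 more)
R1: no valid match — LHS pattern not found
R2: no valid match — LHS pattern not found
R3: no valid match — LHS pattern not found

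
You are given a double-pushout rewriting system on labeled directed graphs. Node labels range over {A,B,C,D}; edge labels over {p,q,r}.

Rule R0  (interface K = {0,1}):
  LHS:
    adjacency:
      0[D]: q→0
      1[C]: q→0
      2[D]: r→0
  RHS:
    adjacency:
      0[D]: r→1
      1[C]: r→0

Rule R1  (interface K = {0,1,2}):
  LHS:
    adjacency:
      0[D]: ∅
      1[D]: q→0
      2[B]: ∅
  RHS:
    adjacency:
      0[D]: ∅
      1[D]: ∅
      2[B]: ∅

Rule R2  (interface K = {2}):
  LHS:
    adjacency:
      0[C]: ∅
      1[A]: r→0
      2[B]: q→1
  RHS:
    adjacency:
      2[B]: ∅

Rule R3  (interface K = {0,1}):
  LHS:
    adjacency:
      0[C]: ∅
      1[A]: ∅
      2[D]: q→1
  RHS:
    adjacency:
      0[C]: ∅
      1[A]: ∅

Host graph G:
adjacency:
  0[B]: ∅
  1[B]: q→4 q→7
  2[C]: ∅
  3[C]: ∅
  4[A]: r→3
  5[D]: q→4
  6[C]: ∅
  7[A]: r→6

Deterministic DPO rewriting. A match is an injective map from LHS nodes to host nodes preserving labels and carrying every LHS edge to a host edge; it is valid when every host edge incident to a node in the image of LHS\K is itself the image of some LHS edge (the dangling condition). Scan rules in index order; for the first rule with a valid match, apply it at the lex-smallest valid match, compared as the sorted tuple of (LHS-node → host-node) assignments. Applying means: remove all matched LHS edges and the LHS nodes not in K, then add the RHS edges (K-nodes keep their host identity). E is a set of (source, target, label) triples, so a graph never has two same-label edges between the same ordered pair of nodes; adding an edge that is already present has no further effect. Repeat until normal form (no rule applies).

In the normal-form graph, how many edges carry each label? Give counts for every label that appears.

initial: |V|=8 |E|=5  E = 1-q->4 1-q->7 4-r->3 5-q->4 7-r->6
step 1: apply R2 at {0↦6, 1↦7, 2↦1}  → |V|=6 |E|=3  E = 1-q->4 4-r->3 5-q->4
step 2: apply R3 at {0↦2, 1↦4, 2↦5}  → |V|=5 |E|=2  E = 1-q->4 4-r->3
step 3: apply R2 at {0↦3, 1↦4, 2↦1}  → |V|=3 |E|=0  E = ∅
final graph: no rule applies after step 3
NF edges: []

Answer: (no edges)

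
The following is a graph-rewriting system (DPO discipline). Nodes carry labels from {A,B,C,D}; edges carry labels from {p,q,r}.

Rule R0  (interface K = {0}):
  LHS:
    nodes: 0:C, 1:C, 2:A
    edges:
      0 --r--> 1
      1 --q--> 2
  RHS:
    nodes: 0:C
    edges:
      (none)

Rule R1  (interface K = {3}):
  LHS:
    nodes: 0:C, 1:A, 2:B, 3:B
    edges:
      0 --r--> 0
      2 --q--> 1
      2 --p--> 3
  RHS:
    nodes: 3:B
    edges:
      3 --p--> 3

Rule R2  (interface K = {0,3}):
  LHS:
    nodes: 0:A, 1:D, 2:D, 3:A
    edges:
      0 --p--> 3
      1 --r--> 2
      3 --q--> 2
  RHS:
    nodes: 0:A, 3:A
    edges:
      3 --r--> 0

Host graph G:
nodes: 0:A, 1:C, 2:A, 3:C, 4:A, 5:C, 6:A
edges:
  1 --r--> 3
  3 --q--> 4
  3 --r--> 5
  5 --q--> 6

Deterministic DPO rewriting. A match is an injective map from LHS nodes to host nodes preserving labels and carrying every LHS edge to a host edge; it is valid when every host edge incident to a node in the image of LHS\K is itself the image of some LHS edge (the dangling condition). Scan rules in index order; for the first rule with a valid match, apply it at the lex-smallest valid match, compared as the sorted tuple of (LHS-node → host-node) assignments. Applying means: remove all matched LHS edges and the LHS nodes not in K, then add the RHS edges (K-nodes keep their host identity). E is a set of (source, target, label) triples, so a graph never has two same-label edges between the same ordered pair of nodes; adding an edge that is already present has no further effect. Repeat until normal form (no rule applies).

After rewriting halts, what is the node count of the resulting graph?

Answer: 3

Rewrite trace:
start.  V:7 E:4  edges: 1-r->3 3-q->4 3-r->5 5-q->6
1. fire R0 via {0↦3, 1↦5, 2↦6}  →  V:5 E:2  edges: 1-r->3 3-q->4
2. fire R0 via {0↦1, 1↦3, 2↦4}  →  V:3 E:0  edges: ∅
normal form: no rule applies after step 2
NF nodes: {0:A, 1:C, 2:A}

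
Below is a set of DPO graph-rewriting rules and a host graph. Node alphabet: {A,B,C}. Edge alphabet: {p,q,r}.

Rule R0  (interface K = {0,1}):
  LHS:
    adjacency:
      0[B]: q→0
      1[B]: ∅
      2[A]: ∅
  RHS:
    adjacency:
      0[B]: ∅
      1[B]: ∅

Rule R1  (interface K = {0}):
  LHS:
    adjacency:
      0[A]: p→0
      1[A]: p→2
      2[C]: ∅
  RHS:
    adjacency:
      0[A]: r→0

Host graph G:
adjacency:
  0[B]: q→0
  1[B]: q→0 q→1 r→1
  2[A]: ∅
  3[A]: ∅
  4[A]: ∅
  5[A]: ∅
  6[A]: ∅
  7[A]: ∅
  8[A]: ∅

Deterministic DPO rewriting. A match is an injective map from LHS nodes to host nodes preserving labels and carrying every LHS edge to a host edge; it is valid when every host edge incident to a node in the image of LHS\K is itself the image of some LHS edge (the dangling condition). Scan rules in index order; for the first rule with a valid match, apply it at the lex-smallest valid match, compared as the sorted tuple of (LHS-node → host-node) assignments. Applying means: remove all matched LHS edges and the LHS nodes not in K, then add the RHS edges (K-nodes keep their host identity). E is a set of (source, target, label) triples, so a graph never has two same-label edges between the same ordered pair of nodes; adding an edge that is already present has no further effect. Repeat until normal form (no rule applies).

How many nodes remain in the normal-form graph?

start.  V:9 E:4  edges: 0-q->0 1-q->0 1-q->1 1-r->1
1. fire R0 via {0↦0, 1↦1, 2↦2}  →  V:8 E:3  edges: 1-q->0 1-q->1 1-r->1
2. fire R0 via {0↦1, 1↦0, 2↦3}  →  V:7 E:2  edges: 1-q->0 1-r->1
halt: no rule applies after step 2
NF nodes: {0:B, 1:B, 4:A, 5:A, 6:A, 7:A, 8:A}

Answer: 7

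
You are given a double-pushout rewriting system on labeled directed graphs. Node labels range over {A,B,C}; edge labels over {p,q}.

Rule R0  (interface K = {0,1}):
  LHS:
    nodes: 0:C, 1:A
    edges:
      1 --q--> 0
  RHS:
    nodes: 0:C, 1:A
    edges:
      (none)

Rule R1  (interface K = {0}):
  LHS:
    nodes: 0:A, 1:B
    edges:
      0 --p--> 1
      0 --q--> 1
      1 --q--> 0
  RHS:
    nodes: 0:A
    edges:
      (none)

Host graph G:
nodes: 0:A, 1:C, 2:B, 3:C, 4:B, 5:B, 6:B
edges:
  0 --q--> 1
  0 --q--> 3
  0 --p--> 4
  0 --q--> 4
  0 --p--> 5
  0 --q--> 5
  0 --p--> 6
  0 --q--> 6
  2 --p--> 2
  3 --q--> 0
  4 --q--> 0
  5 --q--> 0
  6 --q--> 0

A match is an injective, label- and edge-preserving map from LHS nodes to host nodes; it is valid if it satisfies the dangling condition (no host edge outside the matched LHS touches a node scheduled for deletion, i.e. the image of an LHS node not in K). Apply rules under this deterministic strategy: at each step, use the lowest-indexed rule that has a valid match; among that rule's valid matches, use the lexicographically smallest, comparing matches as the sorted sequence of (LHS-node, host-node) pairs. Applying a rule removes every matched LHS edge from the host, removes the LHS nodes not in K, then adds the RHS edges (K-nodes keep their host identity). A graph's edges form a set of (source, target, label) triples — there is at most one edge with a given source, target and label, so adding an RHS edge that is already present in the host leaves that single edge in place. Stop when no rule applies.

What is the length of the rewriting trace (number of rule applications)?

Answer: 5

Rewrite trace:
[0] host  ⇒  7 nodes, 13 edges  {0-q->1 0-q->3 0-p->4 0-q->4 0-p->5 0-q->5 0-p->6 0-q->6 2-p->2 3-q->0 4-q->0 5-q->0 6-q->0}
[1] R0 @ {0↦1, 1↦0}  ⇒  7 nodes, 12 edges  {0-q->3 0-p->4 0-q->4 0-p->5 0-q->5 0-p->6 0-q->6 2-p->2 3-q->0 4-q->0 5-q->0 6-q->0}
[2] R0 @ {0↦3, 1↦0}  ⇒  7 nodes, 11 edges  {0-p->4 0-q->4 0-p->5 0-q->5 0-p->6 0-q->6 2-p->2 3-q->0 4-q->0 5-q->0 6-q->0}
[3] R1 @ {0↦0, 1↦4}  ⇒  6 nodes, 8 edges  {0-p->5 0-q->5 0-p->6 0-q->6 2-p->2 3-q->0 5-q->0 6-q->0}
[4] R1 @ {0↦0, 1↦5}  ⇒  5 nodes, 5 edges  {0-p->6 0-q->6 2-p->2 3-q->0 6-q->0}
[5] R1 @ {0↦0, 1↦6}  ⇒  4 nodes, 2 edges  {2-p->2 3-q->0}
halt: no rule applies after step 5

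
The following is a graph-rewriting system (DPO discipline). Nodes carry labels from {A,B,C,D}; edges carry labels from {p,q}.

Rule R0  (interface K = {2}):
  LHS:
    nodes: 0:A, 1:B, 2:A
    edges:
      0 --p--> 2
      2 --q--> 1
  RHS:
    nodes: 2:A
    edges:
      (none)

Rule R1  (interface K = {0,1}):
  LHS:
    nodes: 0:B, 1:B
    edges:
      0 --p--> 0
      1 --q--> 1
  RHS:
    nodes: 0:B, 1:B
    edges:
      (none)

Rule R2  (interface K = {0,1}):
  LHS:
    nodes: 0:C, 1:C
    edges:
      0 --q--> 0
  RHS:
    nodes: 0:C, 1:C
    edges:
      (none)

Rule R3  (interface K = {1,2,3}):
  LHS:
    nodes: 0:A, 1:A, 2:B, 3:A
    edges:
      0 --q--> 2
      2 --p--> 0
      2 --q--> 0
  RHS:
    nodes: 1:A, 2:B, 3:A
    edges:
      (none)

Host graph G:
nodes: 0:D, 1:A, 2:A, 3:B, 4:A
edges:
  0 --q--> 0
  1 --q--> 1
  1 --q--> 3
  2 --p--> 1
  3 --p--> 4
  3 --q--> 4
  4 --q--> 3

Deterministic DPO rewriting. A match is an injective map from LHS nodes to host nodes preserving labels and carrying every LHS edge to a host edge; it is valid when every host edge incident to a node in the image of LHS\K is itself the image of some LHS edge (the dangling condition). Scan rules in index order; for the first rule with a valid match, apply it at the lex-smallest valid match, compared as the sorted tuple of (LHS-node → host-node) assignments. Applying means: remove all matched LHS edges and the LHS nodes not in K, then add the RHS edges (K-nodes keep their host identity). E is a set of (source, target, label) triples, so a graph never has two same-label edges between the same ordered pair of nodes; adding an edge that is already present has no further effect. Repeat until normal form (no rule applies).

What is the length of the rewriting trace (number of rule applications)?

Answer: 2

Derivation:
initial: |V|=5 |E|=7  E = 0-q->0 1-q->1 1-q->3 2-p->1 3-p->4 3-q->4 4-q->3
step 1: apply R3 at {0↦4, 1↦1, 2↦3, 3↦2}  → |V|=4 |E|=4  E = 0-q->0 1-q->1 1-q->3 2-p->1
step 2: apply R0 at {0↦2, 1↦3, 2↦1}  → |V|=2 |E|=2  E = 0-q->0 1-q->1
final graph: no rule applies after step 2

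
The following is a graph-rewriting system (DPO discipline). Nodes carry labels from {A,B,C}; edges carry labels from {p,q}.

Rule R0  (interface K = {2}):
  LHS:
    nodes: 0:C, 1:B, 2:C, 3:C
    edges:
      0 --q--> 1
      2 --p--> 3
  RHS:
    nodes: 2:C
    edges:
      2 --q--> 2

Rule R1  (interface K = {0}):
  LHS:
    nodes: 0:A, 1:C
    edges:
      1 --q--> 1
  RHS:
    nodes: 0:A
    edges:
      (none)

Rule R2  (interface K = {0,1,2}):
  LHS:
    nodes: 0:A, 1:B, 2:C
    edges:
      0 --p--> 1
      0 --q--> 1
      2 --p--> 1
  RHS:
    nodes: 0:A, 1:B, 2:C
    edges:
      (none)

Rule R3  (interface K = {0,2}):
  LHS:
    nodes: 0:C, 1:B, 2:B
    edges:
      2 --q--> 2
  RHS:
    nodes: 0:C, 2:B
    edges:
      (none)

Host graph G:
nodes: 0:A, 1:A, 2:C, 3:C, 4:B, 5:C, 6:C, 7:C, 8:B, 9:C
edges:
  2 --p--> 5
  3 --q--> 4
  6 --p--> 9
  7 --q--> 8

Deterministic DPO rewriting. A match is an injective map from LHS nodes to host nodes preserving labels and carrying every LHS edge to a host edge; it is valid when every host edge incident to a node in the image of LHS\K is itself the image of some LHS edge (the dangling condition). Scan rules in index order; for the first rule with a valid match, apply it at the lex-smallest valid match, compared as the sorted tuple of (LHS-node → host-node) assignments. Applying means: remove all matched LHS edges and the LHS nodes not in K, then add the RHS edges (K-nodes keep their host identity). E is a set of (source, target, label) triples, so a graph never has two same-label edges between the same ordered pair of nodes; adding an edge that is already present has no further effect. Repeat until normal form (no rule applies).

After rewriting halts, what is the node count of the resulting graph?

start.  V:10 E:4  edges: 2-p->5 3-q->4 6-p->9 7-q->8
1. fire R0 via {0↦3, 1↦4, 2↦2, 3↦5}  →  V:7 E:3  edges: 2-q->2 6-p->9 7-q->8
2. fire R0 via {0↦7, 1↦8, 2↦6, 3↦9}  →  V:4 E:2  edges: 2-q->2 6-q->6
3. fire R1 via {0↦0, 1↦2}  →  V:3 E:1  edges: 6-q->6
4. fire R1 via {0↦0, 1↦6}  →  V:2 E:0  edges: ∅
halt: no rule applies after step 4
NF nodes: {0:A, 1:A}

Answer: 2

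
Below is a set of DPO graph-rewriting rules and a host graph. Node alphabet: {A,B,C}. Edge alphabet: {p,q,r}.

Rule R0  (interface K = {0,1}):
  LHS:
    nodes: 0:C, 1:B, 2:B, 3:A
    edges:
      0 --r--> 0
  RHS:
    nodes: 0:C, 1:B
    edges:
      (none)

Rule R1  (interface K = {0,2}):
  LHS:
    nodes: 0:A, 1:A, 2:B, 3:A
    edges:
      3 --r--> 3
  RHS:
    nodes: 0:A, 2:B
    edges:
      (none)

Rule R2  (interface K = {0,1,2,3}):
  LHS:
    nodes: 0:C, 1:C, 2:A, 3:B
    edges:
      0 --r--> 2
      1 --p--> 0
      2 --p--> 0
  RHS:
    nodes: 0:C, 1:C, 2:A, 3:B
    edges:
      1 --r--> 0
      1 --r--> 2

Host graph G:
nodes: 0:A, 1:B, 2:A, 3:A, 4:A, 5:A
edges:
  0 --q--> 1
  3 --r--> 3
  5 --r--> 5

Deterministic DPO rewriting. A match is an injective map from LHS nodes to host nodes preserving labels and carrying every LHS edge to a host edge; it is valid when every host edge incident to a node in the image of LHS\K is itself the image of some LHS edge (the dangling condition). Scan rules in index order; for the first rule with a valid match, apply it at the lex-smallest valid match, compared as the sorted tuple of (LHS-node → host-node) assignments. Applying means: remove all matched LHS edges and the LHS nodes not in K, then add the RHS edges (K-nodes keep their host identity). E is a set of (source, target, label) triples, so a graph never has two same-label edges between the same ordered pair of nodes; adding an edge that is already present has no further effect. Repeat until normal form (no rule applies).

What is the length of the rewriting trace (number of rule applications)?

[0] host  ⇒  6 nodes, 3 edges  {0-q->1 3-r->3 5-r->5}
[1] R1 @ {0↦0, 1↦2, 2↦1, 3↦3}  ⇒  4 nodes, 2 edges  {0-q->1 5-r->5}
[2] R1 @ {0↦0, 1↦4, 2↦1, 3↦5}  ⇒  2 nodes, 1 edges  {0-q->1}
halt: no rule applies after step 2

Answer: 2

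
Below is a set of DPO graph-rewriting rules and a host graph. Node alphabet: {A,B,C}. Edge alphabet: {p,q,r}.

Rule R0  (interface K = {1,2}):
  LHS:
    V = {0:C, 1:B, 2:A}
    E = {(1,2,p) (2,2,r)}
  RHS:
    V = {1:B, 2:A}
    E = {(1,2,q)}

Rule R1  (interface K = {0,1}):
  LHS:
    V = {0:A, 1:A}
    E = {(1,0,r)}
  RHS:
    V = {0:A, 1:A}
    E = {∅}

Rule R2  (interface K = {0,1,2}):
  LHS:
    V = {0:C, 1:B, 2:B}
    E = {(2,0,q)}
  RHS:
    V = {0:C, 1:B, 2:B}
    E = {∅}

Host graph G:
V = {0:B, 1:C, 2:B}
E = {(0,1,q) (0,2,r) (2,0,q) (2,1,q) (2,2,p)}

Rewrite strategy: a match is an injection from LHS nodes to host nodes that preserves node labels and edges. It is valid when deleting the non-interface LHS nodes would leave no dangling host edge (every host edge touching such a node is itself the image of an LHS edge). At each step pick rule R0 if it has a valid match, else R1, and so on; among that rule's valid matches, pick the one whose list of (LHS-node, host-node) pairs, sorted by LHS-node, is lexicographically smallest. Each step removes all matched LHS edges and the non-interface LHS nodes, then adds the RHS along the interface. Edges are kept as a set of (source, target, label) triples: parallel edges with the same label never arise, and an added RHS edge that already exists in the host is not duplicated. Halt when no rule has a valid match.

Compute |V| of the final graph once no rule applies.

Answer: 3

Steps:
initial: |V|=3 |E|=5  E = 0-q->1 0-r->2 2-q->0 2-q->1 2-p->2
step 1: apply R2 at {0↦1, 1↦0, 2↦2}  → |V|=3 |E|=4  E = 0-q->1 0-r->2 2-q->0 2-p->2
step 2: apply R2 at {0↦1, 1↦2, 2↦0}  → |V|=3 |E|=3  E = 0-r->2 2-q->0 2-p->2
normal form: no rule applies after step 2
NF nodes: {0:B, 1:C, 2:B}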